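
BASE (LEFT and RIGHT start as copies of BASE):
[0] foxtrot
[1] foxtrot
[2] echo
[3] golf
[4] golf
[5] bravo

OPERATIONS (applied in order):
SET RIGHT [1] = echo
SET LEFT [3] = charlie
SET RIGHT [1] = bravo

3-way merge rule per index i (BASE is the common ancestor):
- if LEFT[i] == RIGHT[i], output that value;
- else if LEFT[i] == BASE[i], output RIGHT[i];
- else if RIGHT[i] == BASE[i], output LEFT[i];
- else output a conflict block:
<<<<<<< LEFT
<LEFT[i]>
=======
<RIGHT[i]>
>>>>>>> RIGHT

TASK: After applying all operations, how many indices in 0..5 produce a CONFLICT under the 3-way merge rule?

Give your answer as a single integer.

Final LEFT:  [foxtrot, foxtrot, echo, charlie, golf, bravo]
Final RIGHT: [foxtrot, bravo, echo, golf, golf, bravo]
i=0: L=foxtrot R=foxtrot -> agree -> foxtrot
i=1: L=foxtrot=BASE, R=bravo -> take RIGHT -> bravo
i=2: L=echo R=echo -> agree -> echo
i=3: L=charlie, R=golf=BASE -> take LEFT -> charlie
i=4: L=golf R=golf -> agree -> golf
i=5: L=bravo R=bravo -> agree -> bravo
Conflict count: 0

Answer: 0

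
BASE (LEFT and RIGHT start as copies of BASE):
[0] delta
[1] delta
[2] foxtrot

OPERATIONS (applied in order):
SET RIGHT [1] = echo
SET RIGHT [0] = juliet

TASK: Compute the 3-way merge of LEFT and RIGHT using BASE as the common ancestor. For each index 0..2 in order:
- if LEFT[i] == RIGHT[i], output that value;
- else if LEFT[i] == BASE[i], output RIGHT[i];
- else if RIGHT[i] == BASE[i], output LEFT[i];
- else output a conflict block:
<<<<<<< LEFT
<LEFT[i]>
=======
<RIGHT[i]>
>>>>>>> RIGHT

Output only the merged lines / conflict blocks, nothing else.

Answer: juliet
echo
foxtrot

Derivation:
Final LEFT:  [delta, delta, foxtrot]
Final RIGHT: [juliet, echo, foxtrot]
i=0: L=delta=BASE, R=juliet -> take RIGHT -> juliet
i=1: L=delta=BASE, R=echo -> take RIGHT -> echo
i=2: L=foxtrot R=foxtrot -> agree -> foxtrot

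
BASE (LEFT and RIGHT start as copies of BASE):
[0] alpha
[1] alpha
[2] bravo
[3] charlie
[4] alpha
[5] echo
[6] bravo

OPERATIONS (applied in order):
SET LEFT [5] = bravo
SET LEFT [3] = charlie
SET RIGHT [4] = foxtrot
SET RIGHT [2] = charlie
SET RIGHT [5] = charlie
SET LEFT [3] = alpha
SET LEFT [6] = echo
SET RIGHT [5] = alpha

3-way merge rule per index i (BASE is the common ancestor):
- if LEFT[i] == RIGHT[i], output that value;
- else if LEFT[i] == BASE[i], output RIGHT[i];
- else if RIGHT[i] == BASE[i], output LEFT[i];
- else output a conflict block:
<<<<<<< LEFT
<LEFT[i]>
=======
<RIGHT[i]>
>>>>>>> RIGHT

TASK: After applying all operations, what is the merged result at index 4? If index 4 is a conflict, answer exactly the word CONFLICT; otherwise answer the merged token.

Answer: foxtrot

Derivation:
Final LEFT:  [alpha, alpha, bravo, alpha, alpha, bravo, echo]
Final RIGHT: [alpha, alpha, charlie, charlie, foxtrot, alpha, bravo]
i=0: L=alpha R=alpha -> agree -> alpha
i=1: L=alpha R=alpha -> agree -> alpha
i=2: L=bravo=BASE, R=charlie -> take RIGHT -> charlie
i=3: L=alpha, R=charlie=BASE -> take LEFT -> alpha
i=4: L=alpha=BASE, R=foxtrot -> take RIGHT -> foxtrot
i=5: BASE=echo L=bravo R=alpha all differ -> CONFLICT
i=6: L=echo, R=bravo=BASE -> take LEFT -> echo
Index 4 -> foxtrot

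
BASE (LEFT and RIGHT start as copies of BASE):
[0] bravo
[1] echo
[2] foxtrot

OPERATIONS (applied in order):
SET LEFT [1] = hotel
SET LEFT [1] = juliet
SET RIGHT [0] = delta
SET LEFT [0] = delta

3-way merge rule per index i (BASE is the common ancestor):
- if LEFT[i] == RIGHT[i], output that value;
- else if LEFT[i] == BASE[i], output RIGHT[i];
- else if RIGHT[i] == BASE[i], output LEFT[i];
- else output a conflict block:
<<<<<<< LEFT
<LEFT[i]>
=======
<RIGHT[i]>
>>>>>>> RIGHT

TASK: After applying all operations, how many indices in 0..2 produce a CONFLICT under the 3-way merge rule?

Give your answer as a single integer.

Answer: 0

Derivation:
Final LEFT:  [delta, juliet, foxtrot]
Final RIGHT: [delta, echo, foxtrot]
i=0: L=delta R=delta -> agree -> delta
i=1: L=juliet, R=echo=BASE -> take LEFT -> juliet
i=2: L=foxtrot R=foxtrot -> agree -> foxtrot
Conflict count: 0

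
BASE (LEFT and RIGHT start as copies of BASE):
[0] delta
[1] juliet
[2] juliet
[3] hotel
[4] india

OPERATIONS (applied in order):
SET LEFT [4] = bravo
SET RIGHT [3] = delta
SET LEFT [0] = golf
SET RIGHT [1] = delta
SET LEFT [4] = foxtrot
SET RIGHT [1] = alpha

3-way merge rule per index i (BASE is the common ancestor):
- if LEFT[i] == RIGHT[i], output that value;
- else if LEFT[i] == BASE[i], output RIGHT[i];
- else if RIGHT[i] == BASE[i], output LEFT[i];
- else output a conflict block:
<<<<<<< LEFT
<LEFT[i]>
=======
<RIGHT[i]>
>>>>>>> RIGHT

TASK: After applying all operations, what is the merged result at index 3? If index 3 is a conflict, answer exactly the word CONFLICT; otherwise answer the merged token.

Answer: delta

Derivation:
Final LEFT:  [golf, juliet, juliet, hotel, foxtrot]
Final RIGHT: [delta, alpha, juliet, delta, india]
i=0: L=golf, R=delta=BASE -> take LEFT -> golf
i=1: L=juliet=BASE, R=alpha -> take RIGHT -> alpha
i=2: L=juliet R=juliet -> agree -> juliet
i=3: L=hotel=BASE, R=delta -> take RIGHT -> delta
i=4: L=foxtrot, R=india=BASE -> take LEFT -> foxtrot
Index 3 -> delta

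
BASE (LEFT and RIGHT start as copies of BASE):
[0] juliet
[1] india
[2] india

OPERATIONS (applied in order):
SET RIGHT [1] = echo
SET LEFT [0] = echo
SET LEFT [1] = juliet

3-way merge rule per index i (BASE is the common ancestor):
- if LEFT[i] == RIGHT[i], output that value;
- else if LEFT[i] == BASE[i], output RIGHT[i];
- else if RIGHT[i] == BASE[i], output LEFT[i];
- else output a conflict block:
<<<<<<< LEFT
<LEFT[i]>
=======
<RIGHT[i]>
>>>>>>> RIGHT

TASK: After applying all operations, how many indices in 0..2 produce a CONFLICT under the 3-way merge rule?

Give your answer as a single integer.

Final LEFT:  [echo, juliet, india]
Final RIGHT: [juliet, echo, india]
i=0: L=echo, R=juliet=BASE -> take LEFT -> echo
i=1: BASE=india L=juliet R=echo all differ -> CONFLICT
i=2: L=india R=india -> agree -> india
Conflict count: 1

Answer: 1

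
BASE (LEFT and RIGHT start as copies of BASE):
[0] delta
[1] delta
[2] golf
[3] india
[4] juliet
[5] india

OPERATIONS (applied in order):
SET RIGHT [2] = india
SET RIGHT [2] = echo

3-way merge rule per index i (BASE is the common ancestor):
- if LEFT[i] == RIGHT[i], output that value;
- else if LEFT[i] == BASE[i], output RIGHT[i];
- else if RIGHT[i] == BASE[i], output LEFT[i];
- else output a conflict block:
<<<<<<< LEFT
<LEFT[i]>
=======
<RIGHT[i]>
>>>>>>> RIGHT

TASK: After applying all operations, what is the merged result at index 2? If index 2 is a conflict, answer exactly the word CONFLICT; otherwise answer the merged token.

Final LEFT:  [delta, delta, golf, india, juliet, india]
Final RIGHT: [delta, delta, echo, india, juliet, india]
i=0: L=delta R=delta -> agree -> delta
i=1: L=delta R=delta -> agree -> delta
i=2: L=golf=BASE, R=echo -> take RIGHT -> echo
i=3: L=india R=india -> agree -> india
i=4: L=juliet R=juliet -> agree -> juliet
i=5: L=india R=india -> agree -> india
Index 2 -> echo

Answer: echo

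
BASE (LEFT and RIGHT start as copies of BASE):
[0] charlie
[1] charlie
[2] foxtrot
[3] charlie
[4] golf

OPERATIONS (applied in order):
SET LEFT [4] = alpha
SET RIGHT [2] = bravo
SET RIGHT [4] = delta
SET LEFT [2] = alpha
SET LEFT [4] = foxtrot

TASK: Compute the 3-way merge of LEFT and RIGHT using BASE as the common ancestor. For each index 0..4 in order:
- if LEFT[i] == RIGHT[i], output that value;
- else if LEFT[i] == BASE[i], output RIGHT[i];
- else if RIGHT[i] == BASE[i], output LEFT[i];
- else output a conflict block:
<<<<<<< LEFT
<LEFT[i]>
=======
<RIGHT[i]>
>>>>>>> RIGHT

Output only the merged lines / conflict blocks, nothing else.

Final LEFT:  [charlie, charlie, alpha, charlie, foxtrot]
Final RIGHT: [charlie, charlie, bravo, charlie, delta]
i=0: L=charlie R=charlie -> agree -> charlie
i=1: L=charlie R=charlie -> agree -> charlie
i=2: BASE=foxtrot L=alpha R=bravo all differ -> CONFLICT
i=3: L=charlie R=charlie -> agree -> charlie
i=4: BASE=golf L=foxtrot R=delta all differ -> CONFLICT

Answer: charlie
charlie
<<<<<<< LEFT
alpha
=======
bravo
>>>>>>> RIGHT
charlie
<<<<<<< LEFT
foxtrot
=======
delta
>>>>>>> RIGHT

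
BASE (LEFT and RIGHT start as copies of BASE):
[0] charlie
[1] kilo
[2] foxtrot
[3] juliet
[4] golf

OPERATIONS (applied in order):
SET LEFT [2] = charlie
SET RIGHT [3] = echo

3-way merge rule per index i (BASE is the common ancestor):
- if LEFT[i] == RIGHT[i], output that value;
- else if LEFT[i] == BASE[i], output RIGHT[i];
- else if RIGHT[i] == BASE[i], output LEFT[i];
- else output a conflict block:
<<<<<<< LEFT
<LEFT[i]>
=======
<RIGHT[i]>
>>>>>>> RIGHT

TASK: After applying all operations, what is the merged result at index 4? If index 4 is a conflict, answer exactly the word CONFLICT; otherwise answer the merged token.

Answer: golf

Derivation:
Final LEFT:  [charlie, kilo, charlie, juliet, golf]
Final RIGHT: [charlie, kilo, foxtrot, echo, golf]
i=0: L=charlie R=charlie -> agree -> charlie
i=1: L=kilo R=kilo -> agree -> kilo
i=2: L=charlie, R=foxtrot=BASE -> take LEFT -> charlie
i=3: L=juliet=BASE, R=echo -> take RIGHT -> echo
i=4: L=golf R=golf -> agree -> golf
Index 4 -> golf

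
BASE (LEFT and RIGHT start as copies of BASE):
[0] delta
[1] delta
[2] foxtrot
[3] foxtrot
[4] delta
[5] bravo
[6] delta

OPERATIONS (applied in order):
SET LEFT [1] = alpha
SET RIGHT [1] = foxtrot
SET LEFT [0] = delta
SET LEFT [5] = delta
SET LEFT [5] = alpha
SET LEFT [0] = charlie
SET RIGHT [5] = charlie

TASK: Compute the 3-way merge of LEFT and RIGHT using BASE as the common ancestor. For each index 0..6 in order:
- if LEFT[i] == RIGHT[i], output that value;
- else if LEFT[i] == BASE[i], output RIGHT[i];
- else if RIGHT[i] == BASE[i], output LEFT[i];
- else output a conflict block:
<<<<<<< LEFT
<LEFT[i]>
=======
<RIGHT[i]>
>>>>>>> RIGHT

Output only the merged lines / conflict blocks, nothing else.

Final LEFT:  [charlie, alpha, foxtrot, foxtrot, delta, alpha, delta]
Final RIGHT: [delta, foxtrot, foxtrot, foxtrot, delta, charlie, delta]
i=0: L=charlie, R=delta=BASE -> take LEFT -> charlie
i=1: BASE=delta L=alpha R=foxtrot all differ -> CONFLICT
i=2: L=foxtrot R=foxtrot -> agree -> foxtrot
i=3: L=foxtrot R=foxtrot -> agree -> foxtrot
i=4: L=delta R=delta -> agree -> delta
i=5: BASE=bravo L=alpha R=charlie all differ -> CONFLICT
i=6: L=delta R=delta -> agree -> delta

Answer: charlie
<<<<<<< LEFT
alpha
=======
foxtrot
>>>>>>> RIGHT
foxtrot
foxtrot
delta
<<<<<<< LEFT
alpha
=======
charlie
>>>>>>> RIGHT
delta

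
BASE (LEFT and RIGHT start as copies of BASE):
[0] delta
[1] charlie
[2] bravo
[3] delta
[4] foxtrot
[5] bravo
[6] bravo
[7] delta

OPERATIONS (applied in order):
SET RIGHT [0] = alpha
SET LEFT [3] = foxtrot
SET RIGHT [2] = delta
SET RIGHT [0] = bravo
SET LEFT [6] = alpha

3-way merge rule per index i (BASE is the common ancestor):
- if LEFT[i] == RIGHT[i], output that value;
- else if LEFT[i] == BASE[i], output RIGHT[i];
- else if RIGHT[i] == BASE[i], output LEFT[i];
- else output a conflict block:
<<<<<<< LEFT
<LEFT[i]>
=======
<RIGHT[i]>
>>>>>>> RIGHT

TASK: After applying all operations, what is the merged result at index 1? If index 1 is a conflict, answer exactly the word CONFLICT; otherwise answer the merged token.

Final LEFT:  [delta, charlie, bravo, foxtrot, foxtrot, bravo, alpha, delta]
Final RIGHT: [bravo, charlie, delta, delta, foxtrot, bravo, bravo, delta]
i=0: L=delta=BASE, R=bravo -> take RIGHT -> bravo
i=1: L=charlie R=charlie -> agree -> charlie
i=2: L=bravo=BASE, R=delta -> take RIGHT -> delta
i=3: L=foxtrot, R=delta=BASE -> take LEFT -> foxtrot
i=4: L=foxtrot R=foxtrot -> agree -> foxtrot
i=5: L=bravo R=bravo -> agree -> bravo
i=6: L=alpha, R=bravo=BASE -> take LEFT -> alpha
i=7: L=delta R=delta -> agree -> delta
Index 1 -> charlie

Answer: charlie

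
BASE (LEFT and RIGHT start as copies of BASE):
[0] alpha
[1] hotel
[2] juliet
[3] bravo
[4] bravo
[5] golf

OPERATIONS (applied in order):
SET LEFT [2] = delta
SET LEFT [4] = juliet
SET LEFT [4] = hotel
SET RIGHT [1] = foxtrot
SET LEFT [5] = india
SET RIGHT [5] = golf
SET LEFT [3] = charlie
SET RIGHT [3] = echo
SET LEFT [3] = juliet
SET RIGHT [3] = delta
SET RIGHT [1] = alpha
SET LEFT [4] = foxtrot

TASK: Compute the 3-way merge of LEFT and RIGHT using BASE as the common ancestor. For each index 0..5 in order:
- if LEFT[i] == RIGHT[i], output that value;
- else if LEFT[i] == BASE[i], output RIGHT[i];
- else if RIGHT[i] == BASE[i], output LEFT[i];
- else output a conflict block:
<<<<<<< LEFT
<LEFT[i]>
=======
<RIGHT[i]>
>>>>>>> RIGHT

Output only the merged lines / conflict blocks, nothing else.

Final LEFT:  [alpha, hotel, delta, juliet, foxtrot, india]
Final RIGHT: [alpha, alpha, juliet, delta, bravo, golf]
i=0: L=alpha R=alpha -> agree -> alpha
i=1: L=hotel=BASE, R=alpha -> take RIGHT -> alpha
i=2: L=delta, R=juliet=BASE -> take LEFT -> delta
i=3: BASE=bravo L=juliet R=delta all differ -> CONFLICT
i=4: L=foxtrot, R=bravo=BASE -> take LEFT -> foxtrot
i=5: L=india, R=golf=BASE -> take LEFT -> india

Answer: alpha
alpha
delta
<<<<<<< LEFT
juliet
=======
delta
>>>>>>> RIGHT
foxtrot
india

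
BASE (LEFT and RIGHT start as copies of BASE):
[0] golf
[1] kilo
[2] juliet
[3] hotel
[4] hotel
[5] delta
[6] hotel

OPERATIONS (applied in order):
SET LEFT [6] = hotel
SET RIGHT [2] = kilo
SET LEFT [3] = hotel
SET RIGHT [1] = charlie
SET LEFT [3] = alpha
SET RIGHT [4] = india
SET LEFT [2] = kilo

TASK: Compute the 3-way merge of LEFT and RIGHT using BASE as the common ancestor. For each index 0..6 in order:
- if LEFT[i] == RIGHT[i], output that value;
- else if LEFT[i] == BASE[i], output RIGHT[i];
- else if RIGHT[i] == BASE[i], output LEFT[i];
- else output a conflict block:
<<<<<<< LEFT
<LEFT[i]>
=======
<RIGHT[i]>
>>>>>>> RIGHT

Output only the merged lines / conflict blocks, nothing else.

Final LEFT:  [golf, kilo, kilo, alpha, hotel, delta, hotel]
Final RIGHT: [golf, charlie, kilo, hotel, india, delta, hotel]
i=0: L=golf R=golf -> agree -> golf
i=1: L=kilo=BASE, R=charlie -> take RIGHT -> charlie
i=2: L=kilo R=kilo -> agree -> kilo
i=3: L=alpha, R=hotel=BASE -> take LEFT -> alpha
i=4: L=hotel=BASE, R=india -> take RIGHT -> india
i=5: L=delta R=delta -> agree -> delta
i=6: L=hotel R=hotel -> agree -> hotel

Answer: golf
charlie
kilo
alpha
india
delta
hotel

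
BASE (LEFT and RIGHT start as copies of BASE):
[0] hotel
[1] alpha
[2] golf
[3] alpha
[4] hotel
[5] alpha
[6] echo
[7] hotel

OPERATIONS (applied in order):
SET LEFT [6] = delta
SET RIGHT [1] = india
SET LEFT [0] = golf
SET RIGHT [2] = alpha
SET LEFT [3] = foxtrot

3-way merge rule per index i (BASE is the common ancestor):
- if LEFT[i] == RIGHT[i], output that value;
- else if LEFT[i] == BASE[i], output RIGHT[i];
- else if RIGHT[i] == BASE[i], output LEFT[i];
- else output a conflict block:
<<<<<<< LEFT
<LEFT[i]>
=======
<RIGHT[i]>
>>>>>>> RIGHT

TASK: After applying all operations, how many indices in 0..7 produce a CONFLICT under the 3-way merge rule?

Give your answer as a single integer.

Final LEFT:  [golf, alpha, golf, foxtrot, hotel, alpha, delta, hotel]
Final RIGHT: [hotel, india, alpha, alpha, hotel, alpha, echo, hotel]
i=0: L=golf, R=hotel=BASE -> take LEFT -> golf
i=1: L=alpha=BASE, R=india -> take RIGHT -> india
i=2: L=golf=BASE, R=alpha -> take RIGHT -> alpha
i=3: L=foxtrot, R=alpha=BASE -> take LEFT -> foxtrot
i=4: L=hotel R=hotel -> agree -> hotel
i=5: L=alpha R=alpha -> agree -> alpha
i=6: L=delta, R=echo=BASE -> take LEFT -> delta
i=7: L=hotel R=hotel -> agree -> hotel
Conflict count: 0

Answer: 0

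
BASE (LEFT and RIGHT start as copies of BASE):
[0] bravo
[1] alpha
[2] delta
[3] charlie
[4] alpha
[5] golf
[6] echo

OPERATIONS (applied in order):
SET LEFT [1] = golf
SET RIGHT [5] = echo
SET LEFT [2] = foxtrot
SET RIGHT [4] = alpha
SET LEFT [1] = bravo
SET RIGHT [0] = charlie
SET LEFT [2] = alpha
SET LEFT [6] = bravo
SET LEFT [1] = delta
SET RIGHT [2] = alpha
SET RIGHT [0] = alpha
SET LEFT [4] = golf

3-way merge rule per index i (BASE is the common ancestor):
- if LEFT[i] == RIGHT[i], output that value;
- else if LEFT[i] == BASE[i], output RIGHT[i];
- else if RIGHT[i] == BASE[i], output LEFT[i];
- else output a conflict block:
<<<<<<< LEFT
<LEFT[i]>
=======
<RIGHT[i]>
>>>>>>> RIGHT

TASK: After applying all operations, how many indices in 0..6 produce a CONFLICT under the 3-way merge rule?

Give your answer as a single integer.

Final LEFT:  [bravo, delta, alpha, charlie, golf, golf, bravo]
Final RIGHT: [alpha, alpha, alpha, charlie, alpha, echo, echo]
i=0: L=bravo=BASE, R=alpha -> take RIGHT -> alpha
i=1: L=delta, R=alpha=BASE -> take LEFT -> delta
i=2: L=alpha R=alpha -> agree -> alpha
i=3: L=charlie R=charlie -> agree -> charlie
i=4: L=golf, R=alpha=BASE -> take LEFT -> golf
i=5: L=golf=BASE, R=echo -> take RIGHT -> echo
i=6: L=bravo, R=echo=BASE -> take LEFT -> bravo
Conflict count: 0

Answer: 0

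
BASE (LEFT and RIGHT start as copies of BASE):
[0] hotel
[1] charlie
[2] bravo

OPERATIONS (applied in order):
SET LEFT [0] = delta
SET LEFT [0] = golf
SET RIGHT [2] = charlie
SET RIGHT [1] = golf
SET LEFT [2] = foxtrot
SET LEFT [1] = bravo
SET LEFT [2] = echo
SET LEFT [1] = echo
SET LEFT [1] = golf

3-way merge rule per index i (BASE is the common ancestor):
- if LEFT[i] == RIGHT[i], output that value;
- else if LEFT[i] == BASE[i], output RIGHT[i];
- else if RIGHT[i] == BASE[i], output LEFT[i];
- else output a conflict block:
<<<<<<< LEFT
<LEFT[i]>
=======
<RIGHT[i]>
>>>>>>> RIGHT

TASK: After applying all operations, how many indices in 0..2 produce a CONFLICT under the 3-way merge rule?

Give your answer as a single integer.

Final LEFT:  [golf, golf, echo]
Final RIGHT: [hotel, golf, charlie]
i=0: L=golf, R=hotel=BASE -> take LEFT -> golf
i=1: L=golf R=golf -> agree -> golf
i=2: BASE=bravo L=echo R=charlie all differ -> CONFLICT
Conflict count: 1

Answer: 1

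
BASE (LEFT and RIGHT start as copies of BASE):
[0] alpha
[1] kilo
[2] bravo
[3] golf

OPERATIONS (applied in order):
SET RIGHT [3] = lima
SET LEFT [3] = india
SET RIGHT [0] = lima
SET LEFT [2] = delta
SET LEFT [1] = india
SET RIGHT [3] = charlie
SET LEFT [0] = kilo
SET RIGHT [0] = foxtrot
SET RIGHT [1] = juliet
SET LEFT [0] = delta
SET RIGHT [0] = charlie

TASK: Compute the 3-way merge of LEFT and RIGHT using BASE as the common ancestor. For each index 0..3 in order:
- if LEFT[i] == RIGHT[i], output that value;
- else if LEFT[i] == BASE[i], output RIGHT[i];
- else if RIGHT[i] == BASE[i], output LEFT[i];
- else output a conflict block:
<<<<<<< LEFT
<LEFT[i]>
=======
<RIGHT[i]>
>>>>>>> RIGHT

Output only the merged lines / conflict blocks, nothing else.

Answer: <<<<<<< LEFT
delta
=======
charlie
>>>>>>> RIGHT
<<<<<<< LEFT
india
=======
juliet
>>>>>>> RIGHT
delta
<<<<<<< LEFT
india
=======
charlie
>>>>>>> RIGHT

Derivation:
Final LEFT:  [delta, india, delta, india]
Final RIGHT: [charlie, juliet, bravo, charlie]
i=0: BASE=alpha L=delta R=charlie all differ -> CONFLICT
i=1: BASE=kilo L=india R=juliet all differ -> CONFLICT
i=2: L=delta, R=bravo=BASE -> take LEFT -> delta
i=3: BASE=golf L=india R=charlie all differ -> CONFLICT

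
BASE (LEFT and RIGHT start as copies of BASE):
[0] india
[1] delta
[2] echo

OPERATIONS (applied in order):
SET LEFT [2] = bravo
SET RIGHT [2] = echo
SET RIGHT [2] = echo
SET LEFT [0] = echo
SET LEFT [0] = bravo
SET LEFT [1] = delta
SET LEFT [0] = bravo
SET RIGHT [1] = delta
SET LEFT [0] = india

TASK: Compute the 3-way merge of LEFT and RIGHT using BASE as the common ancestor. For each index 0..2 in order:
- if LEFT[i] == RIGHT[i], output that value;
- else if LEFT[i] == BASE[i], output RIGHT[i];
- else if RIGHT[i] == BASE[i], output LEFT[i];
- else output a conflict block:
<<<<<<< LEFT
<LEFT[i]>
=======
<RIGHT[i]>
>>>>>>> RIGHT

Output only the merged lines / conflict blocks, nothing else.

Final LEFT:  [india, delta, bravo]
Final RIGHT: [india, delta, echo]
i=0: L=india R=india -> agree -> india
i=1: L=delta R=delta -> agree -> delta
i=2: L=bravo, R=echo=BASE -> take LEFT -> bravo

Answer: india
delta
bravo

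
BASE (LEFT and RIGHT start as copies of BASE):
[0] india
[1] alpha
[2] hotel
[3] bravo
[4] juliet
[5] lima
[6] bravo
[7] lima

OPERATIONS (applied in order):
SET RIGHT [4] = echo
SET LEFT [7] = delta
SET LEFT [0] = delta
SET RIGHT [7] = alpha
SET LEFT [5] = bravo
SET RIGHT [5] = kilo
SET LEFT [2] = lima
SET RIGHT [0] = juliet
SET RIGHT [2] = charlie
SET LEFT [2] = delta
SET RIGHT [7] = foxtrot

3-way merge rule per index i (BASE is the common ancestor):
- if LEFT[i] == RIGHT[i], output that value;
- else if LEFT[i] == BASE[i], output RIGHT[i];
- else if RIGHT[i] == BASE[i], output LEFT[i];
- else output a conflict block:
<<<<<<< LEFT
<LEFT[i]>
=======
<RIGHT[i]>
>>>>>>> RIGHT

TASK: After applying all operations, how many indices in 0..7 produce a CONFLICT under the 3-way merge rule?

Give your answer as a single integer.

Answer: 4

Derivation:
Final LEFT:  [delta, alpha, delta, bravo, juliet, bravo, bravo, delta]
Final RIGHT: [juliet, alpha, charlie, bravo, echo, kilo, bravo, foxtrot]
i=0: BASE=india L=delta R=juliet all differ -> CONFLICT
i=1: L=alpha R=alpha -> agree -> alpha
i=2: BASE=hotel L=delta R=charlie all differ -> CONFLICT
i=3: L=bravo R=bravo -> agree -> bravo
i=4: L=juliet=BASE, R=echo -> take RIGHT -> echo
i=5: BASE=lima L=bravo R=kilo all differ -> CONFLICT
i=6: L=bravo R=bravo -> agree -> bravo
i=7: BASE=lima L=delta R=foxtrot all differ -> CONFLICT
Conflict count: 4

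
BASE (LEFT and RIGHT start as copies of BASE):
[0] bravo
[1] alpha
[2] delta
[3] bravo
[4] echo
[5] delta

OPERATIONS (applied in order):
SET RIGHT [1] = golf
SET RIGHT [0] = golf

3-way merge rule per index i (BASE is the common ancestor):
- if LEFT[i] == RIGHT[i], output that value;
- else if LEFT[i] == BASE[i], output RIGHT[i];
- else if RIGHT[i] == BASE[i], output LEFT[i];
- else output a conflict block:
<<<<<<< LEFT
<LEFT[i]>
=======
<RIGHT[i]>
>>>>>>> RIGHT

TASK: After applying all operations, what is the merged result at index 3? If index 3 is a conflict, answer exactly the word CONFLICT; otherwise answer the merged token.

Answer: bravo

Derivation:
Final LEFT:  [bravo, alpha, delta, bravo, echo, delta]
Final RIGHT: [golf, golf, delta, bravo, echo, delta]
i=0: L=bravo=BASE, R=golf -> take RIGHT -> golf
i=1: L=alpha=BASE, R=golf -> take RIGHT -> golf
i=2: L=delta R=delta -> agree -> delta
i=3: L=bravo R=bravo -> agree -> bravo
i=4: L=echo R=echo -> agree -> echo
i=5: L=delta R=delta -> agree -> delta
Index 3 -> bravo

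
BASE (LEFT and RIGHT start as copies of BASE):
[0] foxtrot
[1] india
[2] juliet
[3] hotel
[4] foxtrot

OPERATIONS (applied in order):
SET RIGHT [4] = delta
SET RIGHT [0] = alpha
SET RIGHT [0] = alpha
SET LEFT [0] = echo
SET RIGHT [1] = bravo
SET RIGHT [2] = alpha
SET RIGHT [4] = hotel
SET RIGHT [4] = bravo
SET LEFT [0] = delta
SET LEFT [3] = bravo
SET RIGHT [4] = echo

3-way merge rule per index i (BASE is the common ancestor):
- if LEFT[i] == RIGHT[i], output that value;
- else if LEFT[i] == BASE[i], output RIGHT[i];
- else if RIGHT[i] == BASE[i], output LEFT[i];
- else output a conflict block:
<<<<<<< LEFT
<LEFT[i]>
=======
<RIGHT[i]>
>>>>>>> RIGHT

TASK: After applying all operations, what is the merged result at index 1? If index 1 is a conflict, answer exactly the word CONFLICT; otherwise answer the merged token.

Final LEFT:  [delta, india, juliet, bravo, foxtrot]
Final RIGHT: [alpha, bravo, alpha, hotel, echo]
i=0: BASE=foxtrot L=delta R=alpha all differ -> CONFLICT
i=1: L=india=BASE, R=bravo -> take RIGHT -> bravo
i=2: L=juliet=BASE, R=alpha -> take RIGHT -> alpha
i=3: L=bravo, R=hotel=BASE -> take LEFT -> bravo
i=4: L=foxtrot=BASE, R=echo -> take RIGHT -> echo
Index 1 -> bravo

Answer: bravo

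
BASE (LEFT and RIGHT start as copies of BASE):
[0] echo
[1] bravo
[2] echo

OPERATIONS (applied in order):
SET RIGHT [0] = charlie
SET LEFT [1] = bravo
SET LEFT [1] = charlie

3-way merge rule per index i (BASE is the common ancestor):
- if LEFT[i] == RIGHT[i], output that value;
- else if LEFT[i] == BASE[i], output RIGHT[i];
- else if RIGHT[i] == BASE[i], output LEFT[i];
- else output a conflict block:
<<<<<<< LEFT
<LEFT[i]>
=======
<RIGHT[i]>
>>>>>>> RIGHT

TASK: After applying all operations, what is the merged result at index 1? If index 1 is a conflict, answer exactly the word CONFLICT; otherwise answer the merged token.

Final LEFT:  [echo, charlie, echo]
Final RIGHT: [charlie, bravo, echo]
i=0: L=echo=BASE, R=charlie -> take RIGHT -> charlie
i=1: L=charlie, R=bravo=BASE -> take LEFT -> charlie
i=2: L=echo R=echo -> agree -> echo
Index 1 -> charlie

Answer: charlie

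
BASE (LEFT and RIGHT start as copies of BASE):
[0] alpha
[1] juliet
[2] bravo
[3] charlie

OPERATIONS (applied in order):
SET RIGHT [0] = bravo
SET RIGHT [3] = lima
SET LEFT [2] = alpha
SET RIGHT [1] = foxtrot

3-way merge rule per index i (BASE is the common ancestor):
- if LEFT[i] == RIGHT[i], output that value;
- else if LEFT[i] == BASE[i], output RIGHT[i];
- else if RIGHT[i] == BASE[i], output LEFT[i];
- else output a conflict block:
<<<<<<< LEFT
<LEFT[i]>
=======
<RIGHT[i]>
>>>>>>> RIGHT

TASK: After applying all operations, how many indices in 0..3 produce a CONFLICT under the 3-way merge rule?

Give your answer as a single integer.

Answer: 0

Derivation:
Final LEFT:  [alpha, juliet, alpha, charlie]
Final RIGHT: [bravo, foxtrot, bravo, lima]
i=0: L=alpha=BASE, R=bravo -> take RIGHT -> bravo
i=1: L=juliet=BASE, R=foxtrot -> take RIGHT -> foxtrot
i=2: L=alpha, R=bravo=BASE -> take LEFT -> alpha
i=3: L=charlie=BASE, R=lima -> take RIGHT -> lima
Conflict count: 0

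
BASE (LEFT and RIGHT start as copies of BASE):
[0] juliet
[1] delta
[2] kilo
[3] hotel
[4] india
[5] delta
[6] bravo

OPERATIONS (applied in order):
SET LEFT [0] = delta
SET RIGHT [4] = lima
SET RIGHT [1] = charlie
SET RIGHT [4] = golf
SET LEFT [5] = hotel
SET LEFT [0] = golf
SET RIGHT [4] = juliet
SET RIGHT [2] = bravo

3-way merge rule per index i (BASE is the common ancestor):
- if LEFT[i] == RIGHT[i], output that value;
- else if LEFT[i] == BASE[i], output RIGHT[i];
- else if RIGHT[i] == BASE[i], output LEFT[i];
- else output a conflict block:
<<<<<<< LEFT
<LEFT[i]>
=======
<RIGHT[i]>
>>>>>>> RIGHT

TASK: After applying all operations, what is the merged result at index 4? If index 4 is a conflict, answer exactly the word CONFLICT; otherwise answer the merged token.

Final LEFT:  [golf, delta, kilo, hotel, india, hotel, bravo]
Final RIGHT: [juliet, charlie, bravo, hotel, juliet, delta, bravo]
i=0: L=golf, R=juliet=BASE -> take LEFT -> golf
i=1: L=delta=BASE, R=charlie -> take RIGHT -> charlie
i=2: L=kilo=BASE, R=bravo -> take RIGHT -> bravo
i=3: L=hotel R=hotel -> agree -> hotel
i=4: L=india=BASE, R=juliet -> take RIGHT -> juliet
i=5: L=hotel, R=delta=BASE -> take LEFT -> hotel
i=6: L=bravo R=bravo -> agree -> bravo
Index 4 -> juliet

Answer: juliet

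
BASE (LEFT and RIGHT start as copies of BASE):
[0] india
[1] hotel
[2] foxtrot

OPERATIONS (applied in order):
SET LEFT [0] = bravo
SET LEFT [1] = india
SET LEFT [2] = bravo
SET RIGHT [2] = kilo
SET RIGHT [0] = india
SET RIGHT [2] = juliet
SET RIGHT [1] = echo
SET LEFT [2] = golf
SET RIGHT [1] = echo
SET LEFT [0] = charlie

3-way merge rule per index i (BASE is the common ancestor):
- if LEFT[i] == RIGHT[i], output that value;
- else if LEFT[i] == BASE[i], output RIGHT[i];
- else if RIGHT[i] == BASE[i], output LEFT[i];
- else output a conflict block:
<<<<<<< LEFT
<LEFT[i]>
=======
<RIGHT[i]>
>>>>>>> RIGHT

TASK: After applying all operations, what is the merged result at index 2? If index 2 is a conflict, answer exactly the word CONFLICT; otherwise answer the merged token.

Answer: CONFLICT

Derivation:
Final LEFT:  [charlie, india, golf]
Final RIGHT: [india, echo, juliet]
i=0: L=charlie, R=india=BASE -> take LEFT -> charlie
i=1: BASE=hotel L=india R=echo all differ -> CONFLICT
i=2: BASE=foxtrot L=golf R=juliet all differ -> CONFLICT
Index 2 -> CONFLICT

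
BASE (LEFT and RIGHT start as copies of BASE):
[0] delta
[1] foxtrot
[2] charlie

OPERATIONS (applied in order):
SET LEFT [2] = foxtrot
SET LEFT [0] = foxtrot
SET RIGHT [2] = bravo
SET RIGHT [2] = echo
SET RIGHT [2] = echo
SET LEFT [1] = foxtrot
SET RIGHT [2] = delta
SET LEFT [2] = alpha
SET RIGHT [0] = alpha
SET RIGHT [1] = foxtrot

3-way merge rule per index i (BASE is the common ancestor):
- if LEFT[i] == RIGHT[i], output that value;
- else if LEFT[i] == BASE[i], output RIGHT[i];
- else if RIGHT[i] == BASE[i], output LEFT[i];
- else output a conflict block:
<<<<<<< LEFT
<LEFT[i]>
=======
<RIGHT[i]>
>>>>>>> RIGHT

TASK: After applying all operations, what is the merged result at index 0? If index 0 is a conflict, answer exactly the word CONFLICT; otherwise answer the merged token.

Final LEFT:  [foxtrot, foxtrot, alpha]
Final RIGHT: [alpha, foxtrot, delta]
i=0: BASE=delta L=foxtrot R=alpha all differ -> CONFLICT
i=1: L=foxtrot R=foxtrot -> agree -> foxtrot
i=2: BASE=charlie L=alpha R=delta all differ -> CONFLICT
Index 0 -> CONFLICT

Answer: CONFLICT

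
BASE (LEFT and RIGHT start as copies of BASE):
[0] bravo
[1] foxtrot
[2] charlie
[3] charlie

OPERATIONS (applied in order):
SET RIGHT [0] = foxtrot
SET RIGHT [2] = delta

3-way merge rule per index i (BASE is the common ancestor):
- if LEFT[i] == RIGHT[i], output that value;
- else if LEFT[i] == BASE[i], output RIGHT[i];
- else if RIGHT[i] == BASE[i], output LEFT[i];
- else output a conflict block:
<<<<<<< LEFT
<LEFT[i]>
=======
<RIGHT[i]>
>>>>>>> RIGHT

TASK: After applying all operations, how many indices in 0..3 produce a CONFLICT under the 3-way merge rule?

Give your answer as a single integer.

Answer: 0

Derivation:
Final LEFT:  [bravo, foxtrot, charlie, charlie]
Final RIGHT: [foxtrot, foxtrot, delta, charlie]
i=0: L=bravo=BASE, R=foxtrot -> take RIGHT -> foxtrot
i=1: L=foxtrot R=foxtrot -> agree -> foxtrot
i=2: L=charlie=BASE, R=delta -> take RIGHT -> delta
i=3: L=charlie R=charlie -> agree -> charlie
Conflict count: 0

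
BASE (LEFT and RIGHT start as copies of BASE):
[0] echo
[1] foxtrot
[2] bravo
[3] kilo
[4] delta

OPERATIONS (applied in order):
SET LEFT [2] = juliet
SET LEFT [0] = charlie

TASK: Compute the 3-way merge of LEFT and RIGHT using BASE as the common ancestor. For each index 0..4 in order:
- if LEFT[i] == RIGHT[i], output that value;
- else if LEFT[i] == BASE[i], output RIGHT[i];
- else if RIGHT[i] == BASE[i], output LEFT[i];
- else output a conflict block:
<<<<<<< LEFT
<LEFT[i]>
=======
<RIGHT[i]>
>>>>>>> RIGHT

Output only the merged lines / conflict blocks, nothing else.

Answer: charlie
foxtrot
juliet
kilo
delta

Derivation:
Final LEFT:  [charlie, foxtrot, juliet, kilo, delta]
Final RIGHT: [echo, foxtrot, bravo, kilo, delta]
i=0: L=charlie, R=echo=BASE -> take LEFT -> charlie
i=1: L=foxtrot R=foxtrot -> agree -> foxtrot
i=2: L=juliet, R=bravo=BASE -> take LEFT -> juliet
i=3: L=kilo R=kilo -> agree -> kilo
i=4: L=delta R=delta -> agree -> delta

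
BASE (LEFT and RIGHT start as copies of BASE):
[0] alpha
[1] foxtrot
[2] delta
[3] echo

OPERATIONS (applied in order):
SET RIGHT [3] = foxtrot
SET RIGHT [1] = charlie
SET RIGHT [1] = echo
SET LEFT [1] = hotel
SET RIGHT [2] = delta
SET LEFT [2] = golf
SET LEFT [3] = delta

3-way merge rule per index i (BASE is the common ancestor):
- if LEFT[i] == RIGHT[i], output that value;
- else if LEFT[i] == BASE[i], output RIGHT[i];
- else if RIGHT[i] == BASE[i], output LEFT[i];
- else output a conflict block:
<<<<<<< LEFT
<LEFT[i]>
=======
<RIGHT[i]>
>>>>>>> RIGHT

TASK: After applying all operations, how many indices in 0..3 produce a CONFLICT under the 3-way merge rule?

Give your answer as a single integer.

Final LEFT:  [alpha, hotel, golf, delta]
Final RIGHT: [alpha, echo, delta, foxtrot]
i=0: L=alpha R=alpha -> agree -> alpha
i=1: BASE=foxtrot L=hotel R=echo all differ -> CONFLICT
i=2: L=golf, R=delta=BASE -> take LEFT -> golf
i=3: BASE=echo L=delta R=foxtrot all differ -> CONFLICT
Conflict count: 2

Answer: 2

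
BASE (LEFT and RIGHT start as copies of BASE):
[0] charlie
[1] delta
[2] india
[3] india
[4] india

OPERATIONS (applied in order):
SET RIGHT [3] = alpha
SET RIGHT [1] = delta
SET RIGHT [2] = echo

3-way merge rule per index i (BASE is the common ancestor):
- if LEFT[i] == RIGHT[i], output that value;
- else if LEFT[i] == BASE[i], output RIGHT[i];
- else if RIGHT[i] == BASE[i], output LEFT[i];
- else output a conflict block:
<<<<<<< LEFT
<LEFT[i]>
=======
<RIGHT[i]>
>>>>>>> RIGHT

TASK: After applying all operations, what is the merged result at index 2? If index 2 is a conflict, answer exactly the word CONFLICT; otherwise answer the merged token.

Answer: echo

Derivation:
Final LEFT:  [charlie, delta, india, india, india]
Final RIGHT: [charlie, delta, echo, alpha, india]
i=0: L=charlie R=charlie -> agree -> charlie
i=1: L=delta R=delta -> agree -> delta
i=2: L=india=BASE, R=echo -> take RIGHT -> echo
i=3: L=india=BASE, R=alpha -> take RIGHT -> alpha
i=4: L=india R=india -> agree -> india
Index 2 -> echo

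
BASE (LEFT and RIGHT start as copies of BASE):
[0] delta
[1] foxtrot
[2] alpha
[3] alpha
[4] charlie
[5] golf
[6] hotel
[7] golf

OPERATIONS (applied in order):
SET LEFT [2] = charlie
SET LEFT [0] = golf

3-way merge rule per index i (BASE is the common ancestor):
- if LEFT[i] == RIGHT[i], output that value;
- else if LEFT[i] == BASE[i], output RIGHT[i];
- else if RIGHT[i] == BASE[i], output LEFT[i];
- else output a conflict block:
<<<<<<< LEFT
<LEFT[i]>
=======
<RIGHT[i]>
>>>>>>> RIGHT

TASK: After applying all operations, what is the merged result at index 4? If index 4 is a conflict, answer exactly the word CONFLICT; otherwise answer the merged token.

Final LEFT:  [golf, foxtrot, charlie, alpha, charlie, golf, hotel, golf]
Final RIGHT: [delta, foxtrot, alpha, alpha, charlie, golf, hotel, golf]
i=0: L=golf, R=delta=BASE -> take LEFT -> golf
i=1: L=foxtrot R=foxtrot -> agree -> foxtrot
i=2: L=charlie, R=alpha=BASE -> take LEFT -> charlie
i=3: L=alpha R=alpha -> agree -> alpha
i=4: L=charlie R=charlie -> agree -> charlie
i=5: L=golf R=golf -> agree -> golf
i=6: L=hotel R=hotel -> agree -> hotel
i=7: L=golf R=golf -> agree -> golf
Index 4 -> charlie

Answer: charlie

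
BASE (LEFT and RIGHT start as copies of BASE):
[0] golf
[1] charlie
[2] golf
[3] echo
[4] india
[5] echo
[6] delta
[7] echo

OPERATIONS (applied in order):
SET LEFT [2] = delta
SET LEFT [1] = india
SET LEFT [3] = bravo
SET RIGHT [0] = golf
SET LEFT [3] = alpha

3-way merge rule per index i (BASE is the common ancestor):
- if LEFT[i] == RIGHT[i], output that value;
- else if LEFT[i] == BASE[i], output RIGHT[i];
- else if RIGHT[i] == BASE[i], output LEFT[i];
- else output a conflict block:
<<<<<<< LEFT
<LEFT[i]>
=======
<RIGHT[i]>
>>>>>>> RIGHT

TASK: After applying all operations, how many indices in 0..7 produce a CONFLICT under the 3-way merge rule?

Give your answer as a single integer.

Final LEFT:  [golf, india, delta, alpha, india, echo, delta, echo]
Final RIGHT: [golf, charlie, golf, echo, india, echo, delta, echo]
i=0: L=golf R=golf -> agree -> golf
i=1: L=india, R=charlie=BASE -> take LEFT -> india
i=2: L=delta, R=golf=BASE -> take LEFT -> delta
i=3: L=alpha, R=echo=BASE -> take LEFT -> alpha
i=4: L=india R=india -> agree -> india
i=5: L=echo R=echo -> agree -> echo
i=6: L=delta R=delta -> agree -> delta
i=7: L=echo R=echo -> agree -> echo
Conflict count: 0

Answer: 0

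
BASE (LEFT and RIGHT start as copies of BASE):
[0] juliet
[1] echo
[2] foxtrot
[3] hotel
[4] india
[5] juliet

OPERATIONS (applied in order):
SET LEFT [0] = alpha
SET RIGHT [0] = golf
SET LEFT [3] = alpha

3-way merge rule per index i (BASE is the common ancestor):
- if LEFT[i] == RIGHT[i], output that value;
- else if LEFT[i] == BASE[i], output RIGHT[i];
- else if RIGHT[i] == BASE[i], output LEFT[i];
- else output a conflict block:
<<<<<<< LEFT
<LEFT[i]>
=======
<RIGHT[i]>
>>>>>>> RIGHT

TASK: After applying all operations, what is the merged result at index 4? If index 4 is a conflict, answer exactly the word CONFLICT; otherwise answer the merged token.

Final LEFT:  [alpha, echo, foxtrot, alpha, india, juliet]
Final RIGHT: [golf, echo, foxtrot, hotel, india, juliet]
i=0: BASE=juliet L=alpha R=golf all differ -> CONFLICT
i=1: L=echo R=echo -> agree -> echo
i=2: L=foxtrot R=foxtrot -> agree -> foxtrot
i=3: L=alpha, R=hotel=BASE -> take LEFT -> alpha
i=4: L=india R=india -> agree -> india
i=5: L=juliet R=juliet -> agree -> juliet
Index 4 -> india

Answer: india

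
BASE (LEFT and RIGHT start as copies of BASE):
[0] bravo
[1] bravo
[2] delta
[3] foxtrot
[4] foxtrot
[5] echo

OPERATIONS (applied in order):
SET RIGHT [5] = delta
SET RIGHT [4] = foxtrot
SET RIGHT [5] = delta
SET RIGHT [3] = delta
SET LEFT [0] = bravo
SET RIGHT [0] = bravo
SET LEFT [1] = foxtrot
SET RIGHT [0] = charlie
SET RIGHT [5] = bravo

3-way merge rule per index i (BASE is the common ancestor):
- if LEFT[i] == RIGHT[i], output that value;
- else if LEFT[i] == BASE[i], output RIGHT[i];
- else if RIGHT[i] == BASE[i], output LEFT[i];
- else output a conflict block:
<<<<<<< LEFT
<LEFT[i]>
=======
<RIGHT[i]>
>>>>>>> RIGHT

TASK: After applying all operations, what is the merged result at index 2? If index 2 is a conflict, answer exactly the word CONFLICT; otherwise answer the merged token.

Answer: delta

Derivation:
Final LEFT:  [bravo, foxtrot, delta, foxtrot, foxtrot, echo]
Final RIGHT: [charlie, bravo, delta, delta, foxtrot, bravo]
i=0: L=bravo=BASE, R=charlie -> take RIGHT -> charlie
i=1: L=foxtrot, R=bravo=BASE -> take LEFT -> foxtrot
i=2: L=delta R=delta -> agree -> delta
i=3: L=foxtrot=BASE, R=delta -> take RIGHT -> delta
i=4: L=foxtrot R=foxtrot -> agree -> foxtrot
i=5: L=echo=BASE, R=bravo -> take RIGHT -> bravo
Index 2 -> delta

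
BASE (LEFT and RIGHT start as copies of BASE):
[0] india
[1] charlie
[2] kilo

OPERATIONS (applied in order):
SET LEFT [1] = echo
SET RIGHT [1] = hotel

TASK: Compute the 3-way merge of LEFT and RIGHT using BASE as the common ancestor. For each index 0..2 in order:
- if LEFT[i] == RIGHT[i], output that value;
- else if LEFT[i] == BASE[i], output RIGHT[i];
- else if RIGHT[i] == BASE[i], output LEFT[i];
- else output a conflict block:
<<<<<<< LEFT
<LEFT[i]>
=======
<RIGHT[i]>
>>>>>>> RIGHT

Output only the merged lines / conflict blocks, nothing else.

Final LEFT:  [india, echo, kilo]
Final RIGHT: [india, hotel, kilo]
i=0: L=india R=india -> agree -> india
i=1: BASE=charlie L=echo R=hotel all differ -> CONFLICT
i=2: L=kilo R=kilo -> agree -> kilo

Answer: india
<<<<<<< LEFT
echo
=======
hotel
>>>>>>> RIGHT
kilo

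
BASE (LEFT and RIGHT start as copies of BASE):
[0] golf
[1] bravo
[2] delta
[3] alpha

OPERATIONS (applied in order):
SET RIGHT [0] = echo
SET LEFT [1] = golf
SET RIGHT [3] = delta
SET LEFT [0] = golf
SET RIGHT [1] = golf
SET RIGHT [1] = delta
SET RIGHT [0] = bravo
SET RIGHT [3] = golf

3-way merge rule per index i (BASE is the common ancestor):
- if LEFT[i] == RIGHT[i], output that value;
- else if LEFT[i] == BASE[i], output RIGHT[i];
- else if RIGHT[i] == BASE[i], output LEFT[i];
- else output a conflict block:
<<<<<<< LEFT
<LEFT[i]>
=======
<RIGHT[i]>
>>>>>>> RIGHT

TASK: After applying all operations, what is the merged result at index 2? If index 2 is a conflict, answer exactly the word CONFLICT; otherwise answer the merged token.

Answer: delta

Derivation:
Final LEFT:  [golf, golf, delta, alpha]
Final RIGHT: [bravo, delta, delta, golf]
i=0: L=golf=BASE, R=bravo -> take RIGHT -> bravo
i=1: BASE=bravo L=golf R=delta all differ -> CONFLICT
i=2: L=delta R=delta -> agree -> delta
i=3: L=alpha=BASE, R=golf -> take RIGHT -> golf
Index 2 -> delta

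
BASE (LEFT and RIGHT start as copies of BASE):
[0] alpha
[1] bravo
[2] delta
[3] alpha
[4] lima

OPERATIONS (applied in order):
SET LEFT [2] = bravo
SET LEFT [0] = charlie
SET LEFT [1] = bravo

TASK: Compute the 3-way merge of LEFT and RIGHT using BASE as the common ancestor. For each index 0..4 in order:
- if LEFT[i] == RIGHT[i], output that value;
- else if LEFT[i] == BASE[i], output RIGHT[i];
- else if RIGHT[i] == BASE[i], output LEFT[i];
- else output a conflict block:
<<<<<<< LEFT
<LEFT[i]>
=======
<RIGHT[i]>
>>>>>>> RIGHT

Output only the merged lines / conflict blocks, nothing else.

Final LEFT:  [charlie, bravo, bravo, alpha, lima]
Final RIGHT: [alpha, bravo, delta, alpha, lima]
i=0: L=charlie, R=alpha=BASE -> take LEFT -> charlie
i=1: L=bravo R=bravo -> agree -> bravo
i=2: L=bravo, R=delta=BASE -> take LEFT -> bravo
i=3: L=alpha R=alpha -> agree -> alpha
i=4: L=lima R=lima -> agree -> lima

Answer: charlie
bravo
bravo
alpha
lima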